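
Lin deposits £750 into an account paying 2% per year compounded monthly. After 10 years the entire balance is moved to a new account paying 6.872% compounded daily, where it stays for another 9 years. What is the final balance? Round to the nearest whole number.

Phase 1: 750·(1 + 0.02/12)^120 ≈ 915.8996.
Phase 2: 915.8996·(1 + 0.06872/365)^3285 ≈ 1,699.9065.

£1,700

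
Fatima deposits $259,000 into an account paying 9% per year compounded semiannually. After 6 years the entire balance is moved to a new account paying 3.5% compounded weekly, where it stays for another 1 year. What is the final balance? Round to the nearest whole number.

$454,873

Phase 1: 259,000·(1 + 0.045)^12 ≈ 439,233.2911.
Phase 2: 439,233.2911·(1 + 0.035/52)^52 ≈ 454,873.2975.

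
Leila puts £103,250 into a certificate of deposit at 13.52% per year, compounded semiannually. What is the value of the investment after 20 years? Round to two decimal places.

Periodic rate = 13.52%/2 = 0.0676; periods = 2·20 = 40.
A = 103,250·(1 + 0.0676)^40 ≈ 103,250·13.68808220133 ≈ 1,413,294.4873.

£1,413,294.49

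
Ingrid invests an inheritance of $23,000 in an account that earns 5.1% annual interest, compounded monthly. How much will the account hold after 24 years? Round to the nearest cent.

$78,014.96

Growth factor = (1 + 0.00425)^288 ≈ 3.391954643.
A ≈ 23,000 × 3.391954643 ≈ 78,014.9568.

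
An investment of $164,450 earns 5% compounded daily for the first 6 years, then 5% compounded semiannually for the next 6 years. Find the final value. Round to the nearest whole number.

Phase 1: 164,450·(1 + 0.05/365)^2190 ≈ 221,979.7200.
Phase 2: 221,979.7200·(1 + 0.025)^12 ≈ 298,538.0447.

$298,538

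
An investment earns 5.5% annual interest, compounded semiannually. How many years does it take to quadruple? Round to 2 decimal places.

25.55 years

(1 + 0.0275)^(2t) = 4.
2t = ln 4 / ln(1 + 0.0275) ≈ 1.3863/0.0271287 ≈ 51.1007.
t ≈ 25.5504.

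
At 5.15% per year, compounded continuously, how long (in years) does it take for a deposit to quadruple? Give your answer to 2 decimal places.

e^(0.0515t) = 4, so 0.0515t = ln 4 ≈ 1.3863.
t ≈ 1.3863/0.0515 ≈ 26.9183.

26.92 years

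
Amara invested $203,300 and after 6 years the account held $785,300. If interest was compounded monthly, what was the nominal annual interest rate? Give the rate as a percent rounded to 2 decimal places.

22.74%

The 72-period growth factor is 785,300/203,300 = 3.86276.
r/12 = 3.86276^(1/72) − 1 ≈ 0.0189465, so r ≈ 12·0.0189465 = 22.73575%.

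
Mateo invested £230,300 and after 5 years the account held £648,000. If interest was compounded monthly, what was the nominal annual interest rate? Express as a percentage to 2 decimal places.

The 60-period growth factor is 648,000/230,300 = 2.81372.
r/12 = 2.81372^(1/60) − 1 ≈ 0.0173913, so r ≈ 12·0.0173913 = 20.86956%.

20.87%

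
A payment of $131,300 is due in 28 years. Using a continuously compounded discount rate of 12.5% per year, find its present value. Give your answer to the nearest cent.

P = A·e^(−rt) = 131,300·e^(−3.5).
e^(−3.5) ≈ 0.0301973834223, so P ≈ 3,964.9164.

$3,964.92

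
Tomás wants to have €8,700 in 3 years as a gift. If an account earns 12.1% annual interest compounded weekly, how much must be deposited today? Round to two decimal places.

Growth factor = (1 + 0.121/52)^156 ≈ 1.437029761.
P = 8,700/1.437029761 ≈ 6,054.1544.

€6,054.15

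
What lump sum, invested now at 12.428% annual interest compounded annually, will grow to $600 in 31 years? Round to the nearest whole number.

$16

Growth factor = (1 + 0.12428)^31 ≈ 37.7666997.
P = 600/37.7666997 ≈ 15.8870.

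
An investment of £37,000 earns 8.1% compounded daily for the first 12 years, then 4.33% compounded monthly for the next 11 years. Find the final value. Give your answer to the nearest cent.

£157,315.42

Phase 1: 37,000·(1 + 0.081/365)^4380 ≈ 97,788.8025.
Phase 2: 97,788.8025·(1 + 0.0433/12)^132 ≈ 157,315.4167.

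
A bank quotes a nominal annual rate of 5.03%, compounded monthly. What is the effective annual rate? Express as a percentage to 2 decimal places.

One year is 12 periods at 0.00419167 each: (1 + 0.00419167)^12 ≈ 1.051476.
EAR = 1.051476 − 1 ≈ 5.14760%.

5.15%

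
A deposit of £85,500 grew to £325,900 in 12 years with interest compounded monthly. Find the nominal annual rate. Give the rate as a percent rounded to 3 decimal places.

(1 + r/12)^144 = 325,900/85,500 = 3.8117.
1 + r/12 = 3.8117^(1/144) ≈ 1.009335, so r/12 ≈ 0.00933549.
r ≈ 12·0.00933549 = 11.20259%.

11.203%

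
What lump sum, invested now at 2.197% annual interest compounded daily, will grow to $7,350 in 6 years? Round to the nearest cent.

Growth factor = (1 + 0.02197/365)^2190 ≈ 1.140898412.
P = 7,350/1.140898412 ≈ 6,442.2914.

$6,442.29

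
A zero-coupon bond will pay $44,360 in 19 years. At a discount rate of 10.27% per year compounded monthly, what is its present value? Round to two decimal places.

$6,355.63

Growth factor = (1 + 0.1027/12)^228 ≈ 6.979640418.
P = 44,360/6.979640418 ≈ 6,355.6283.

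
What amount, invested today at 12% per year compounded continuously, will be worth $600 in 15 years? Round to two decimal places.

P = A·e^(−rt) = 600·e^(−1.8).
e^(−1.8) ≈ 0.165298888, so P ≈ 99.1793.

$99.18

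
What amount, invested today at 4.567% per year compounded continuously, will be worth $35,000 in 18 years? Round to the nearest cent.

$15,383.39

P = A·e^(−rt) = 35,000·e^(−0.82206).
e^(−0.82206) ≈ 0.43952529916, so P ≈ 15,383.3855.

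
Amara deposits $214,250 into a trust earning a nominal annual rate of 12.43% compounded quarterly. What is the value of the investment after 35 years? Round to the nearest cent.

Growth factor = (1 + 0.031075)^140 ≈ 72.549756394584.
A ≈ 214,250 × 72.549756394584 ≈ 15,543,785.3075.

$15,543,785.31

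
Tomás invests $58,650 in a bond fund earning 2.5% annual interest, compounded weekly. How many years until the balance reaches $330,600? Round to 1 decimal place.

We need (1 + 0.000480769)^(52t) = 5.6368, so 52t = ln 5.6368 / ln 1.000481 ≈ 3597.8535.
t ≈ 3597.8535/52 = 69.1895 years.

69.2 years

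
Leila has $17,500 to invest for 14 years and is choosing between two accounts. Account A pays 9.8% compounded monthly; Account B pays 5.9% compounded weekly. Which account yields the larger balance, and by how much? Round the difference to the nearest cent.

Account A, by $28,668.92

A: (1 + 0.098/12)^168 ≈ 3.9213186308, so 17,500 × 3.9213186308 ≈ 68,623.0760.
B: (1 + 0.059/52)^728 ≈ 2.2830944963, so 17,500 × 2.2830944963 ≈ 39,954.1537.
Difference ≈ 28,668.9224 in favor of A.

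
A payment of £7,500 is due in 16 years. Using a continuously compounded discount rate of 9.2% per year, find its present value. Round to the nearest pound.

£1,721

P = A·e^(−rt) = 7,500·e^(−1.472).
e^(−1.472) ≈ 0.2294660938, so P ≈ 1,720.9957.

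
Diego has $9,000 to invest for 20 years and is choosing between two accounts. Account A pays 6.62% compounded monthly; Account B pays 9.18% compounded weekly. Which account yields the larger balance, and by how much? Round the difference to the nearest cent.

Account B, by $22,648.36

Account A growth factor: (1 + 0.0662/12)^240 ≈ 3.7447742797; balance ≈ 33,702.9685.
Account B growth factor: (1 + 0.0918/52)^1040 ≈ 6.2612589915; balance ≈ 56,351.3309.
Account B is larger by 22,648.3624.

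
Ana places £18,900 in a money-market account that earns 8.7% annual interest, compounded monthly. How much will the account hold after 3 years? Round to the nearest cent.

£24,513.41

Growth factor = (1 + 0.00725)^36 ≈ 1.2970058597.
A ≈ 18,900 × 1.2970058597 ≈ 24,513.4107.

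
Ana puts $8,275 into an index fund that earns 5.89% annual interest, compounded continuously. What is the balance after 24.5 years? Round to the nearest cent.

A = P·e^(rt) = 8,275·e^(0.0589·24.5) = 8,275·e^1.44305.
e^1.44305 ≈ 4.2335885907, so A ≈ 35,032.9456.

$35,032.95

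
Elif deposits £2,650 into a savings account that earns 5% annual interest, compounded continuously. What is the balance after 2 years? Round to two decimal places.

£2,928.70

A = P·e^(rt) = 2,650·e^(0.05·2) = 2,650·e^0.1.
e^0.1 ≈ 1.105170918, so A ≈ 2,928.7029.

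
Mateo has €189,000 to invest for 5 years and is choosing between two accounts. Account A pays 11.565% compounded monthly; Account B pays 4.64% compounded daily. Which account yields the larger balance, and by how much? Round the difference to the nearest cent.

Account A, by €97,691.26

A: (1 + 0.0096375)^60 ≈ 1.77798612311, so 189,000 × 1.77798612311 ≈ 336,039.3773.
B: (1 + 0.0464/365)^1825 ≈ 1.26110113369, so 189,000 × 1.26110113369 ≈ 238,348.1143.
Difference ≈ 97,691.2630 in favor of A.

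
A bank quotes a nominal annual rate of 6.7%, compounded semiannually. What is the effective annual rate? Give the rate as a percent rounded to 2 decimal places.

6.81%

EAR = (1 + 6.7%/2)^2 − 1 = (1 + 0.0335)^2 − 1.
(1 + 0.0335)^2 ≈ 1.068122, so EAR ≈ 6.81223%.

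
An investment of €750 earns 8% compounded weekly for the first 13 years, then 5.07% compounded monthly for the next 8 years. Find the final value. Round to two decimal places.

Phase 1: 750·(1 + 0.08/52)^676 ≈ 2,120.2176.
Phase 2: 2,120.2176·(1 + 0.004225)^96 ≈ 3,178.0389.

€3,178.04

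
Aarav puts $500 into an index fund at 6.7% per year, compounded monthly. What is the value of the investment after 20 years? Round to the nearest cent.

$1,902.42

Periodic rate = 6.7%/12 = 0.00558333; periods = 12·20 = 240.
A = 500·(1 + 0.067/12)^240 ≈ 500·3.804836546 ≈ 1,902.4183.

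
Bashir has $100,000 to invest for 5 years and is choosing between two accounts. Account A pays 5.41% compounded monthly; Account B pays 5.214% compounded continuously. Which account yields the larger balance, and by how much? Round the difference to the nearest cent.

Account A, by $1,198.48

A: (1 + 0.0541/12)^60 ≈ 1.30982307964, so 100,000 × 1.30982307964 ≈ 130,982.3080.
B: e^(0.05214·5) = e^0.2607 ≈ 1.29783825555, so 100,000 × 1.29783825555 ≈ 129,783.8256.
Difference ≈ 1,198.4824 in favor of A.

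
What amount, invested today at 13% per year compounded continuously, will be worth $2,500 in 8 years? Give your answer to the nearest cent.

P = A·e^(−rt) = 2,500·e^(−1.04).
e^(−1.04) ≈ 0.353454682, so P ≈ 883.6367.

$883.64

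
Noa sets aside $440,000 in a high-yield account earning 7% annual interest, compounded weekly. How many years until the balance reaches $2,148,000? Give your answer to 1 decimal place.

We need (1 + 0.00134615)^(52t) = 4.8818, so 52t = ln 4.8818 / ln 1.001346 ≈ 1178.6058.
t ≈ 1178.6058/52 = 22.6655 years.

22.7 years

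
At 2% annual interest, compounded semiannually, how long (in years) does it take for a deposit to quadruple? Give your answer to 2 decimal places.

69.66 years

(1 + 0.01)^(2t) = 4.
2t = ln 4 / ln(1 + 0.01) ≈ 1.3863/0.00995033 ≈ 139.3214.
t ≈ 69.6607.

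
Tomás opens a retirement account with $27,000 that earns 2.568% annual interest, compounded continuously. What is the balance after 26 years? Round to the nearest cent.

$52,642.14

A = P·e^(rt) = 27,000·e^(0.02568·26) = 27,000·e^0.66768.
e^0.66768 ≈ 1.9497087452, so A ≈ 52,642.1361.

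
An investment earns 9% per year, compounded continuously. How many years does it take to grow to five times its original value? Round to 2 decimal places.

17.88 years

e^(0.09t) = 5, so 0.09t = ln 5 ≈ 1.6094.
t ≈ 1.6094/0.09 ≈ 17.8826.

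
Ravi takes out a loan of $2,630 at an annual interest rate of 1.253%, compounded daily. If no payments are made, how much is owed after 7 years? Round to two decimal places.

$2,871.09

Periodic rate = 1.253%/365 = 0.0000343288; periods = 365·7 = 2555.
A = 2,630·(1 + 0.01253/365)^2555 ≈ 2,630·1.091669848 ≈ 2,871.0917.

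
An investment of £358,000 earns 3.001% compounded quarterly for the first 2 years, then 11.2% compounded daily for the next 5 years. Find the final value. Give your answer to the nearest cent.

£665,303.32

Phase 1: 358,000·(1 + 0.0075025)^8 ≈ 380,059.9320.
Phase 2: 380,059.9320·(1 + 0.112/365)^1825 ≈ 665,303.3193.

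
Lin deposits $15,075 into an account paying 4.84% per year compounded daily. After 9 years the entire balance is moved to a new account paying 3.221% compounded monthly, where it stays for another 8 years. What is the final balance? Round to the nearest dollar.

After 9 years at 4.84%: 15,075 × 1.5458456729 ≈ 23,303.6235.
Then 8 years at 3.221%: 23,303.6235 × 1.2934780972 ≈ 30,142.7266.

$30,143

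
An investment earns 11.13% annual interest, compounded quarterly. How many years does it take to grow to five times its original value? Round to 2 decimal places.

(1 + 0.027825)^(4t) = 5.
4t = ln 5 / ln(1 + 0.027825) ≈ 1.6094/0.0274449 ≈ 58.6425.
t ≈ 14.6606.

14.66 years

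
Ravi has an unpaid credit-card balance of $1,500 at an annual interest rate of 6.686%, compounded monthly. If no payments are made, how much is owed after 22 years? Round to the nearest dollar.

Growth factor = (1 + 0.06686/12)^264 ≈ 4.335502062.
A ≈ 1,500 × 4.335502062 ≈ 6,503.2531.

$6,503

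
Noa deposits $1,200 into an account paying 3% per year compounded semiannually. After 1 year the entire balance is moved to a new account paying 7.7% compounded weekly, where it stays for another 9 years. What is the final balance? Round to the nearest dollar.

After 1 years at 3%: 1,200 × 1.030225 ≈ 1,236.2700.
Then 9 years at 7.7%: 1,236.2700 × 1.998680913 ≈ 2,470.9093.

$2,471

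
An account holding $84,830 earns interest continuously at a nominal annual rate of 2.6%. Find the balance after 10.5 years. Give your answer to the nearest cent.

A = P·e^(rt) = 84,830·e^(0.026·10.5) = 84,830·e^0.273.
e^0.273 ≈ 1.31390024482, so A ≈ 111,458.1578.

$111,458.16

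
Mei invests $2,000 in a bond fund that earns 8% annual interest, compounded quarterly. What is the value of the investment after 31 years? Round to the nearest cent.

$23,305.12

Growth factor = (1 + 0.02)^124 ≈ 11.652558676.
A ≈ 2,000 × 11.652558676 ≈ 23,305.1174.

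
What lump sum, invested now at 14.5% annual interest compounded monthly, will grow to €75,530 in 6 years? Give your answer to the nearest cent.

€31,808.84

Periodic rate = 14.5%/12 = 0.0120833; 72 periods.
P = 75,530/(1 + 0.145/12)^72 ≈ 75,530/2.3744972051 ≈ 31,808.8393.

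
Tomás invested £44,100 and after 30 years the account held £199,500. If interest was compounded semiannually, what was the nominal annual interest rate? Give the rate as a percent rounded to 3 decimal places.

5.095%

(1 + r/2)^60 = 199,500/44,100 = 4.52381.
1 + r/2 = 4.52381^(1/60) ≈ 1.025475, so r/2 ≈ 0.025475.
r ≈ 2·0.025475 = 5.09500%.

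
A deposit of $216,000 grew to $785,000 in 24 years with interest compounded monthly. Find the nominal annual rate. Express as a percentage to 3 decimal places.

5.389%

The 288-period growth factor is 785,000/216,000 = 3.63426.
r/12 = 3.63426^(1/288) − 1 ≈ 0.00449063, so r ≈ 12·0.00449063 = 5.38875%.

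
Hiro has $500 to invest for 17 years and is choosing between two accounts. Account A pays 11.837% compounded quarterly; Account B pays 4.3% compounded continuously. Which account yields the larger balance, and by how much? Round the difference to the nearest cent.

Account A, by $2,594.00

Account A growth factor: (1 + 0.0295925)^68 ≈ 7.265159974; balance ≈ 3,632.5800.
Account B growth factor: e^(0.043·17) = e^0.731 ≈ 2.077156726; balance ≈ 1,038.5784.
Account A is larger by 2,594.0016.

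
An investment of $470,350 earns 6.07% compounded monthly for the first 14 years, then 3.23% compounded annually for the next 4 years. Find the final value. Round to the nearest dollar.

$1,246,746

Phase 1: 470,350·(1 + 0.0607/12)^168 ≈ 1,097,878.5800.
Phase 2: 1,097,878.5800·(1 + 0.0323)^4 ≈ 1,246,746.1084.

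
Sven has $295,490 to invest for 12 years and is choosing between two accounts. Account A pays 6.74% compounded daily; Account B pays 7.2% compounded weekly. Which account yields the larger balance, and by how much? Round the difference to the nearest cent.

Account B, by $37,282.07

A: (1 + 0.0674/365)^4380 ≈ 2.24504447948, so 295,490 × 2.24504447948 ≈ 663,388.1932.
B: (1 + 0.072/52)^624 ≈ 2.37121480014, so 295,490 × 2.37121480014 ≈ 700,670.2613.
Difference ≈ 37,282.0681 in favor of B.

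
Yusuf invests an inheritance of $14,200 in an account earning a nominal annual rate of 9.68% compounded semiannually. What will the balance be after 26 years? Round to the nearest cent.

$165,841.41

Growth factor = (1 + 0.0484)^52 ≈ 11.678972566.
A ≈ 14,200 × 11.678972566 ≈ 165,841.4104.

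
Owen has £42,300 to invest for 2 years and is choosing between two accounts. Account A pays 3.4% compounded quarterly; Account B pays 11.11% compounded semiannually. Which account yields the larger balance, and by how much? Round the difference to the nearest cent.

Account B, by £7,248.20

Account A growth factor: (1 + 0.0085)^8 ≈ 1.0700577589; balance ≈ 45,263.4432.
Account B growth factor: (1 + 0.05555)^4 ≈ 1.2414100025; balance ≈ 52,511.6431.
Account B is larger by 7,248.1999.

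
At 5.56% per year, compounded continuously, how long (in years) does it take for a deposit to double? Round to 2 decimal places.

e^(0.0556t) = 2, so 0.0556t = ln 2 ≈ 0.69315.
t ≈ 0.69315/0.0556 ≈ 12.4667.

12.47 years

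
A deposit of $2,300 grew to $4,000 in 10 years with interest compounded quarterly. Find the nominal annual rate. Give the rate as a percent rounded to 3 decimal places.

(1 + r/4)^40 = 4,000/2,300 = 1.73913.
1 + r/4 = 1.73913^(1/40) ≈ 1.013931, so r/4 ≈ 0.0139308.
r ≈ 4·0.0139308 = 5.57231%.

5.572%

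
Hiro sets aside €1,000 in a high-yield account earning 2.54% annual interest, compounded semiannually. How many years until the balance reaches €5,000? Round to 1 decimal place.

We need (1 + 0.0127)^(2t) = 5, so 2t = ln 5 / ln 1.0127 ≈ 127.5304.
t ≈ 127.5304/2 = 63.7652 years.

63.8 years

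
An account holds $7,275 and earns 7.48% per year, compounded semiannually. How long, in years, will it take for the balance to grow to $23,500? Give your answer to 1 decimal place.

(1 + 0.0374)^(2t) = 23,500/7,275 = 3.2302.
2t·ln(1 + 0.0374) = ln(3.2302); 2t = 1.1726/0.0367176 ≈ 31.9345.
t ≈ 15.9672 years.

16.0 years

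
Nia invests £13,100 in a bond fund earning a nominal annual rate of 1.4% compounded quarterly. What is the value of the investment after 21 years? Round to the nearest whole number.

Growth factor = (1 + 0.0035)^84 ≈ 1.3410953392.
A ≈ 13,100 × 1.3410953392 ≈ 17,568.3489.

£17,568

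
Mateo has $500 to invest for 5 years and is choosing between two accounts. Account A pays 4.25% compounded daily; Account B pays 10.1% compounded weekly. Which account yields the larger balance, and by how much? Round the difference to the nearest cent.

Account A growth factor: (1 + 0.0425/365)^1825 ≈ 1.23675081; balance ≈ 618.3754.
Account B growth factor: (1 + 0.101/52)^260 ≈ 1.65617413; balance ≈ 828.0871.
Account B is larger by 209.7117.

Account B, by $209.71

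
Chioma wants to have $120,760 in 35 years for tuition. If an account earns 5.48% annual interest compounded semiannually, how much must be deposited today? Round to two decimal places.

$18,203.45

Growth factor = (1 + 0.0274)^70 ≈ 6.63390575175.
P = 120,760/6.63390575175 ≈ 18,203.4543.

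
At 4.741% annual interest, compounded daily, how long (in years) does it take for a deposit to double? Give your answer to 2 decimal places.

14.62 years

(1 + 0.00012989)^(365t) = 2.
365t = ln 2 / ln(1 + 0.00012989) ≈ 0.69315/0.000129882 ≈ 5336.7465.
t ≈ 14.6212.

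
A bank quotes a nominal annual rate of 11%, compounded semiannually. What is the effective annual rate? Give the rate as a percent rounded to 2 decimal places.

11.30%

EAR = (1 + 11%/2)^2 − 1 = (1 + 0.055)^2 − 1.
(1 + 0.055)^2 ≈ 1.113025, so EAR ≈ 11.30250%.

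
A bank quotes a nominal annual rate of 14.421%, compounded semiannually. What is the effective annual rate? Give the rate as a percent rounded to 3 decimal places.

One year is 2 periods at 0.072105 each: (1 + 0.072105)^2 ≈ 1.149409.
EAR = 1.149409 − 1 ≈ 14.94091%.

14.941%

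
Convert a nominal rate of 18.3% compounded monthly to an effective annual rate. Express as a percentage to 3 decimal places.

19.916%

One year is 12 periods at 0.01525 each: (1 + 0.01525)^12 ≈ 1.199157.
EAR = 1.199157 − 1 ≈ 19.91568%.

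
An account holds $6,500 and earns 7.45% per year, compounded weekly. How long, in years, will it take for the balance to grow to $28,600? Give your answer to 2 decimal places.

19.90 years

(1 + 0.00143269)^(52t) = 28,600/6,500 = 4.4.
52t·ln(1 + 0.00143269) = ln(4.4); 52t = 1.4816/0.00143167 ≈ 1034.8807.
t ≈ 19.9016 years.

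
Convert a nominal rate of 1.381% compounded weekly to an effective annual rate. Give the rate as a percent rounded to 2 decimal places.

1.39%

One year is 52 periods at 0.000265577 each: (1 + 0.000265577)^52 ≈ 1.013904.
EAR = 1.013904 − 1 ≈ 1.39039%.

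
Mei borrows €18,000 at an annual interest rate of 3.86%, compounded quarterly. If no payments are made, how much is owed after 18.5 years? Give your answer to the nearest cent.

€36,636.62

Periodic rate = 3.86%/4 = 0.00965; periods = 4·18.5 = 74.
A = 18,000·(1 + 0.00965)^74 ≈ 18,000·2.0353676675 ≈ 36,636.6180.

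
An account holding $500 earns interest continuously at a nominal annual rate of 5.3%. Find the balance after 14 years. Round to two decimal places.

$1,050.07

A = P·e^(rt) = 500·e^(0.053·14) = 500·e^0.742.
e^0.742 ≈ 2.10013158, so A ≈ 1,050.0658.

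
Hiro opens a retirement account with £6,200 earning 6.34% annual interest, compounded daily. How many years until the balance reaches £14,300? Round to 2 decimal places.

13.18 years

(1 + 0.000173699)^(365t) = 14,300/6,200 = 2.3065.
365t·ln(1 + 0.000173699) = ln(2.3065); 365t = 0.83571/0.000173684 ≈ 4811.6835.
t ≈ 13.1827 years.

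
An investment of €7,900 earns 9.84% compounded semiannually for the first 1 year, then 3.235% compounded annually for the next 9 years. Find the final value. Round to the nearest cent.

After 1 years at 9.84%: 7,900 × 1.10082064 ≈ 8,696.4831.
Then 9 years at 3.235%: 8,696.4831 × 1.3318111884 ≈ 11,582.0734.

€11,582.07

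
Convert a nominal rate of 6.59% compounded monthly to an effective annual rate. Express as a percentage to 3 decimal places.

One year is 12 periods at 0.00549167 each: (1 + 0.00549167)^12 ≈ 1.067927.
EAR = 1.067927 − 1 ≈ 6.79273%.

6.793%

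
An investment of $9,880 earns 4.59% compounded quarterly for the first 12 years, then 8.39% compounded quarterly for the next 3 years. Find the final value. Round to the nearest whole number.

Phase 1: 9,880·(1 + 0.011475)^48 ≈ 17,084.5794.
Phase 2: 17,084.5794·(1 + 0.020975)^12 ≈ 21,917.2260.

$21,917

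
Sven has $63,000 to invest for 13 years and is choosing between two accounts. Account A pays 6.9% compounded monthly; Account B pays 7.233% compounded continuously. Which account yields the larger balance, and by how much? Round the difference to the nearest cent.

A: (1 + 0.00575)^156 ≈ 2.44594357384, so 63,000 × 2.44594357384 ≈ 154,094.4452.
B: e^(0.07233·13) = e^0.94029 ≈ 2.5607239206, so 63,000 × 2.5607239206 ≈ 161,325.6070.
Difference ≈ 7,231.1618 in favor of B.

Account B, by $7,231.16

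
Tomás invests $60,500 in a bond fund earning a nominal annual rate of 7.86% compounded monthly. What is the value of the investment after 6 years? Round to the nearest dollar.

Growth factor = (1 + 0.00655)^72 ≈ 1.6000937501.
A ≈ 60,500 × 1.6000937501 ≈ 96,805.6719.

$96,806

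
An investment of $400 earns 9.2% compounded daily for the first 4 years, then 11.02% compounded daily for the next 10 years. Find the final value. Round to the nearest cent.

Phase 1: 400·(1 + 0.092/365)^1460 ≈ 577.9100.
Phase 2: 577.9100·(1 + 0.1102/365)^3650 ≈ 1,739.3241.

$1,739.32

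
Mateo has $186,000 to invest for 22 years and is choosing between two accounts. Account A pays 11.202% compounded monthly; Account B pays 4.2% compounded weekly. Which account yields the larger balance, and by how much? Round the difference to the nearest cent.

A: (1 + 0.009335)^264 ≈ 11.6232605994, so 186,000 × 11.6232605994 ≈ 2,161,926.4715.
B: (1 + 0.042/52)^1144 ≈ 2.51840822944, so 186,000 × 2.51840822944 ≈ 468,423.9307.
Difference ≈ 1,693,502.5408 in favor of A.

Account A, by $1,693,502.54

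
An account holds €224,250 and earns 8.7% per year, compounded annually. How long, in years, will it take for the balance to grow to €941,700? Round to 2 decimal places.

(1 + 0.087)^t = 941,700/224,250 = 4.1993.
t·ln(1 + 0.087) = ln(4.1993); t = 1.4349/0.0834216 ≈ 17.2009.

17.20 years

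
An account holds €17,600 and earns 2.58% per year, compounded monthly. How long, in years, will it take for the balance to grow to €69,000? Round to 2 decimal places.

53.01 years

(1 + 0.00215)^(12t) = 69,000/17,600 = 3.9205.
12t·ln(1 + 0.00215) = ln(3.9205); 12t = 1.3662/0.00214769 ≈ 636.1283.
t ≈ 53.0107 years.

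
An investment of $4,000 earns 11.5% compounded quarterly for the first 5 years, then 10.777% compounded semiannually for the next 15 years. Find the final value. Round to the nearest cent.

$34,045.02

After 5 years at 11.5%: 4,000 × 1.7627753319 ≈ 7,051.1013.
Then 15 years at 10.777%: 7,051.1013 × 4.8283272383 ≈ 34,045.0246.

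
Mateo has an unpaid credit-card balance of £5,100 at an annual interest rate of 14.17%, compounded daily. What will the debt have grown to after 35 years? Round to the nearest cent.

Periodic rate = 14.17%/365 = 0.000388219; periods = 365·35 = 12775.
A = 5,100·(1 + 0.1417/365)^12775 ≈ 5,100·142.385413803 ≈ 726,165.6104.

£726,165.61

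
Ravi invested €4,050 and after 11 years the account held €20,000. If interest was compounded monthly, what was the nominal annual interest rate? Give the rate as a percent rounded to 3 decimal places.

14.607%

(1 + r/12)^132 = 20,000/4,050 = 4.93827.
1 + r/12 = 4.93827^(1/132) ≈ 1.012172, so r/12 ≈ 0.0121721.
r ≈ 12·0.0121721 = 14.60650%.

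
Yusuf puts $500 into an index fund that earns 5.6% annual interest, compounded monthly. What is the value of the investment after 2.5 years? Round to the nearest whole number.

Periodic rate = 5.6%/12 = 0.00466667; periods = 12·2.5 = 30.
A = 500·(1 + 0.056/12)^30 ≈ 500·1.14989927 ≈ 574.9496.

$575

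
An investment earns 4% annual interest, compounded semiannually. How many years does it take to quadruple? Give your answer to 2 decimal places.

35.00 years

(1 + 0.02)^(2t) = 4.
2t = ln 4 / ln(1 + 0.02) ≈ 1.3863/0.0198026 ≈ 70.0056.
t ≈ 35.0028.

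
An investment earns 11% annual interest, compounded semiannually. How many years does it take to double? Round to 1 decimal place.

(1 + 0.055)^(2t) = 2.
2t = ln 2 / ln(1 + 0.055) ≈ 0.69315/0.0535408 ≈ 12.9462.
t ≈ 6.4731.

6.5 years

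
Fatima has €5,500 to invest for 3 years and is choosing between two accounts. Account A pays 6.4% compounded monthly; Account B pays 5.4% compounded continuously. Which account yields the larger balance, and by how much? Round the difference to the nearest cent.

Account A growth factor: (1 + 0.064/12)^36 ≈ 1.211052496; balance ≈ 6,660.7887.
Account B growth factor: e^(0.054·3) = e^0.162 ≈ 1.175860241; balance ≈ 6,467.2313.
Account A is larger by 193.5574.

Account A, by €193.56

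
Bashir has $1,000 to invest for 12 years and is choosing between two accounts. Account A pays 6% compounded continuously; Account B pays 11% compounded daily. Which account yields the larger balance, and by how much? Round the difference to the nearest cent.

Account B, by $1,688.24

Account A growth factor: e^(0.06·12) = e^0.72 ≈ 2.054433211; balance ≈ 2,054.4332.
Account B growth factor: (1 + 0.11/365)^4380 ≈ 3.742677019; balance ≈ 3,742.6770.
Account B is larger by 1,688.2438.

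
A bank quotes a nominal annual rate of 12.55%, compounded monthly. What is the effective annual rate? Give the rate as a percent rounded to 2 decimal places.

13.30%

One year is 12 periods at 0.0104583 each: (1 + 0.0104583)^12 ≈ 1.132977.
EAR = 1.132977 − 1 ≈ 13.29765%.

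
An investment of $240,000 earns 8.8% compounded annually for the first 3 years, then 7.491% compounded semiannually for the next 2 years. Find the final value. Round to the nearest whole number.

$358,076

After 3 years at 8.8%: 240,000 × 1.287913472 ≈ 309,099.2333.
Then 2 years at 7.491%: 309,099.2333 × 1.15844940925 ≈ 358,075.8242.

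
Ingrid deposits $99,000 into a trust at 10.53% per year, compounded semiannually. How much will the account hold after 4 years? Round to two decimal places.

$149,247.53

Growth factor = (1 + 0.05265)^8 ≈ 1.50755081002.
A ≈ 99,000 × 1.50755081002 ≈ 149,247.5302.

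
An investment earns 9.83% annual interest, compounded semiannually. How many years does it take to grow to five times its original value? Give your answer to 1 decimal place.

16.8 years

(1 + 0.04915)^(2t) = 5.
2t = ln 5 / ln(1 + 0.04915) ≈ 1.6094/0.0479803 ≈ 33.5437.
t ≈ 16.7719.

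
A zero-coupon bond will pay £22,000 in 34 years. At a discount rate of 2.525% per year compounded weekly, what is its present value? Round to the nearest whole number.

Periodic rate = 2.525%/52 = 0.000485577; 1768 periods.
P = 22,000/(1 + 0.02525/52)^1768 ≈ 22,000/2.3591269958 ≈ 9,325.4836.

£9,325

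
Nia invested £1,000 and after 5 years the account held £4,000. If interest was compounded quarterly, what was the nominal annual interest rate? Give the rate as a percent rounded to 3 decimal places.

28.709%

(1 + r/4)^20 = 4,000/1,000 = 4.
1 + r/4 = 4^(1/20) ≈ 1.071773, so r/4 ≈ 0.0717735.
r ≈ 4·0.0717735 = 28.70939%.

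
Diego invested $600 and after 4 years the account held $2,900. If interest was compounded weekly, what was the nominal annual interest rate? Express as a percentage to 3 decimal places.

39.538%

(1 + r/52)^208 = 2,900/600 = 4.83333.
1 + r/52 = 4.83333^(1/208) ≈ 1.007603, so r/52 ≈ 0.00760345.
r ≈ 52·0.00760345 = 39.53796%.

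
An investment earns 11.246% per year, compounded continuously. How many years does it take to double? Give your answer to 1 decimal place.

e^(0.11246t) = 2, so 0.11246t = ln 2 ≈ 0.69315.
t ≈ 0.69315/0.11246 ≈ 6.1635.

6.2 years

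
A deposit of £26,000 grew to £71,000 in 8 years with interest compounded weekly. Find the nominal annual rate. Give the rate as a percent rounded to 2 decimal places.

The 416-period growth factor is 71,000/26,000 = 2.73077.
r/52 = 2.73077^(1/416) − 1 ≈ 0.00241778, so r ≈ 52·0.00241778 = 12.57247%.

12.57%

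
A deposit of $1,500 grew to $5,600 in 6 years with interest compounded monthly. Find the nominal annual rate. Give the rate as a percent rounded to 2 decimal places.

22.16%

(1 + r/12)^72 = 5,600/1,500 = 3.73333.
1 + r/12 = 3.73333^(1/72) ≈ 1.018464, so r/12 ≈ 0.0184642.
r ≈ 12·0.0184642 = 22.15710%.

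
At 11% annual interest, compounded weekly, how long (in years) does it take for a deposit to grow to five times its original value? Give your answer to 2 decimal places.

14.65 years

(1 + 0.00211538)^(52t) = 5.
52t = ln 5 / ln(1 + 0.00211538) ≈ 1.6094/0.00211315 ≈ 761.6296.
t ≈ 14.6467.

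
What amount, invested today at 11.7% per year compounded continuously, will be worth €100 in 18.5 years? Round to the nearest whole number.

P = A·e^(−rt) = 100·e^(−2.1645).
e^(−2.1645) ≈ 0.11480732, so P ≈ 11.4807.

€11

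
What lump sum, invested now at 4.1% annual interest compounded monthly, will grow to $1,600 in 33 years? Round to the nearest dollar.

$414

Periodic rate = 4.1%/12 = 0.00341667; 396 periods.
P = 1,600/(1 + 0.041/12)^396 ≈ 1,600/3.860103036 ≈ 414.4967.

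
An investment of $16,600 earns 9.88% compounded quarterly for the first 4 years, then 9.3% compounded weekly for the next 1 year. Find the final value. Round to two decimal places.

Phase 1: 16,600·(1 + 0.0247)^16 ≈ 24,527.6459.
Phase 2: 24,527.6459·(1 + 0.093/52)^52 ≈ 26,915.9170.

$26,915.92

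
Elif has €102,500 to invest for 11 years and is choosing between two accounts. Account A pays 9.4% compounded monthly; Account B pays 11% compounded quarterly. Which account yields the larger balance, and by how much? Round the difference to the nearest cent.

A: (1 + 0.094/12)^132 ≈ 2.80098514365, so 102,500 × 2.80098514365 ≈ 287,100.9772.
B: (1 + 0.0275)^44 ≈ 3.29913847129, so 102,500 × 3.29913847129 ≈ 338,161.6933.
Difference ≈ 51,060.7161 in favor of B.

Account B, by €51,060.72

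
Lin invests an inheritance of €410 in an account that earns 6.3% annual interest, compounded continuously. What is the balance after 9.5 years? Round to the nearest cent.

€745.95

A = P·e^(rt) = 410·e^(0.063·9.5) = 410·e^0.5985.
e^0.5985 ≈ 1.81938767, so A ≈ 745.9489.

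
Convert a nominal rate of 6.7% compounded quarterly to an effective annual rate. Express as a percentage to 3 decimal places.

One year is 4 periods at 0.01675 each: (1 + 0.01675)^4 ≈ 1.068702.
EAR = 1.068702 − 1 ≈ 6.87023%.

6.870%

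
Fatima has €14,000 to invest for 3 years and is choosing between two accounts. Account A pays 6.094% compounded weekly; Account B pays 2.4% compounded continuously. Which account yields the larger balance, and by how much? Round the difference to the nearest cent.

Account A, by €1,761.40

A: (1 + 0.06094/52)^156 ≈ 1.2004697735, so 14,000 × 1.2004697735 ≈ 16,806.5768.
B: e^(0.024·3) = e^0.072 ≈ 1.0746553441, so 14,000 × 1.0746553441 ≈ 15,045.1748.
Difference ≈ 1,761.4020 in favor of A.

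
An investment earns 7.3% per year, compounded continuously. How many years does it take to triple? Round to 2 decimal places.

15.05 years

e^(0.073t) = 3, so 0.073t = ln 3 ≈ 1.0986.
t ≈ 1.0986/0.073 ≈ 15.0495.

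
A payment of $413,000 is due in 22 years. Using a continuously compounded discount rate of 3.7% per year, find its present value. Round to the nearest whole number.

$182,993

P = A·e^(−rt) = 413,000·e^(−0.814).
e^(−0.814) ≈ 0.443082188082, so P ≈ 182,992.9437.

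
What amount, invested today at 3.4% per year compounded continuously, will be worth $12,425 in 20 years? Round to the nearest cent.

$6,294.72

P = A·e^(−rt) = 12,425·e^(−0.68).
e^(−0.68) ≈ 0.50661699237, so P ≈ 6,294.7161.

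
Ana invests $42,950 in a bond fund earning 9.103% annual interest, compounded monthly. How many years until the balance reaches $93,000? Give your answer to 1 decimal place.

8.5 years

(1 + 0.00758583)^(12t) = 93,000/42,950 = 2.1653.
12t·ln(1 + 0.00758583) = ln(2.1653); 12t = 0.77256/0.00755721 ≈ 102.2286.
t ≈ 8.5191 years.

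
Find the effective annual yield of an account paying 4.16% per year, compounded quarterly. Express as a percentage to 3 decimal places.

4.225%

One year is 4 periods at 0.0104 each: (1 + 0.0104)^4 ≈ 1.042253.
EAR = 1.042253 − 1 ≈ 4.22535%.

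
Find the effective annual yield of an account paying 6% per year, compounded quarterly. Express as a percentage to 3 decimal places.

6.136%

One year is 4 periods at 0.015 each: (1 + 0.015)^4 ≈ 1.061364.
EAR = 1.061364 − 1 ≈ 6.13636%.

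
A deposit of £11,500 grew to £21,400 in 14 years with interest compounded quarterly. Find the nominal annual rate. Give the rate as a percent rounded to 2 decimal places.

The 56-period growth factor is 21,400/11,500 = 1.86087.
r/4 = 1.86087^(1/56) − 1 ≈ 0.0111518, so r ≈ 4·0.0111518 = 4.46072%.

4.46%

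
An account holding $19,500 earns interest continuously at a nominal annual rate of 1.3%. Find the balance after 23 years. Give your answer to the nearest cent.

A = P·e^(rt) = 19,500·e^(0.013·23) = 19,500·e^0.299.
e^0.299 ≈ 1.3485096235, so A ≈ 26,295.9377.

$26,295.94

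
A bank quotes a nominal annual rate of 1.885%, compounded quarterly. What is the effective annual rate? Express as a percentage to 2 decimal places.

One year is 4 periods at 0.0047125 each: (1 + 0.0047125)^4 ≈ 1.018984.
EAR = 1.018984 − 1 ≈ 1.89837%.

1.90%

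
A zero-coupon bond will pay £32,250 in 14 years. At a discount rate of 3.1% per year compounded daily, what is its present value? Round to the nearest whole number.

Growth factor = (1 + 0.031/365)^5110 ≈ 1.5433904246.
P = 32,250/1.5433904246 ≈ 20,895.5553.

£20,896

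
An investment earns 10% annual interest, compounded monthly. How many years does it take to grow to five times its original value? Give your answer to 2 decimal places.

16.16 years

(1 + 0.00833333)^(12t) = 5.
12t = ln 5 / ln(1 + 0.00833333) ≈ 1.6094/0.0082988 ≈ 193.9362.
t ≈ 16.1613.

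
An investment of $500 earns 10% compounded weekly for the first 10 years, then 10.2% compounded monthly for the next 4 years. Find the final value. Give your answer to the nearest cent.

Phase 1: 500·(1 + 0.1/52)^520 ≈ 1,357.8363.
Phase 2: 1,357.8363·(1 + 0.0085)^48 ≈ 2,038.4063.

$2,038.41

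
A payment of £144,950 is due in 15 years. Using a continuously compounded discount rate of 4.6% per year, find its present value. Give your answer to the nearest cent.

£72,703.45

P = A·e^(−rt) = 144,950·e^(−0.69).
e^(−0.69) ≈ 0.501576069066, so P ≈ 72,703.4512.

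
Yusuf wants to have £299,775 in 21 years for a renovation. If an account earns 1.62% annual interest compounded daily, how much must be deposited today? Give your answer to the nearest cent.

£213,329.89

Periodic rate = 1.62%/365 = 0.0000443836; 7665 periods.
P = 299,775/(1 + 0.0162/365)^7665 ≈ 299,775/1.40521799956 ≈ 213,329.8891.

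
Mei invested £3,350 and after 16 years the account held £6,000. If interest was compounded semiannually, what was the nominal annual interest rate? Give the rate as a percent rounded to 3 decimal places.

3.676%

The 32-period growth factor is 6,000/3,350 = 1.79104.
r/2 = 1.79104^(1/32) − 1 ≈ 0.0183793, so r ≈ 2·0.0183793 = 3.67587%.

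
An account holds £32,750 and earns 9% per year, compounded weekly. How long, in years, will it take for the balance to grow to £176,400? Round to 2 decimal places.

(1 + 0.00173077)^(52t) = 176,400/32,750 = 5.3863.
52t·ln(1 + 0.00173077) = ln(5.3863); 52t = 1.6839/0.00172927 ≈ 973.7335.
t ≈ 18.7256 years.

18.73 years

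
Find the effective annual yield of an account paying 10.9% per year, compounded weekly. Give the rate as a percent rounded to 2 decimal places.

EAR = (1 + 10.9%/52)^52 − 1 = (1 + 0.00209615)^52 − 1.
(1 + 0.00209615)^52 ≈ 1.115035, so EAR ≈ 11.50351%.

11.50%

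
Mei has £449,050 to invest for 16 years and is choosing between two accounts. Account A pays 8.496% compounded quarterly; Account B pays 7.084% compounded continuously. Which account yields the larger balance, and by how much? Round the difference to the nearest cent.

Account A, by £328,858.06

Account A growth factor: (1 + 0.02124)^64 ≈ 3.838665630827; balance ≈ 1,723,752.8015.
Account B growth factor: e^(0.07084·16) = e^1.13344 ≈ 3.106323895886; balance ≈ 1,394,894.7454.
Account A is larger by 328,858.0561.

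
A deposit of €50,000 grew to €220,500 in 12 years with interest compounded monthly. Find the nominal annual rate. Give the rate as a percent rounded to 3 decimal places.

12.430%

(1 + r/12)^144 = 220,500/50,000 = 4.41.
1 + r/12 = 4.41^(1/144) ≈ 1.010358, so r/12 ≈ 0.010358.
r ≈ 12·0.010358 = 12.42955%.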